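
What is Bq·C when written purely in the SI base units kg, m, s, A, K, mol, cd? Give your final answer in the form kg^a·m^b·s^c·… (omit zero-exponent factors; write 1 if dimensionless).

A

Bq = 1/s = s⁻¹ (activity is decays per second).
C = A·s = s·A (charge = current × time).
Combining: Bq·C = s⁻¹ · (s·A) = A.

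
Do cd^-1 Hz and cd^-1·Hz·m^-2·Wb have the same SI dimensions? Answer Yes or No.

Left side:
  Hz = 1/s = s⁻¹ (frequency is cycles per second).
  Combining: cd⁻¹·Hz = cd⁻¹ · s⁻¹ = s⁻¹·cd⁻¹.
Right side:
  Hz = s⁻¹.
  Wb = kg·m²·s⁻²·A⁻¹.
  Combining: cd⁻¹·Hz·m⁻²·Wb = cd⁻¹ · s⁻¹ · m⁻² · (kg·m²·s⁻²·A⁻¹) = kg·s⁻³·A⁻¹·cd⁻¹.
Left is s⁻¹·cd⁻¹; right is kg·s⁻³·A⁻¹·cd⁻¹ — different.

No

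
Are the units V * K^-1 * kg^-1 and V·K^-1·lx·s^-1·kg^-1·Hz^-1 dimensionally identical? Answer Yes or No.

Left side:
  V = kg·m²·s⁻³·A⁻¹.
  Combining: V·K⁻¹·kg⁻¹ = (kg·m²·s⁻³·A⁻¹) · K⁻¹ · kg⁻¹ = m²·s⁻³·A⁻¹·K⁻¹.
Right side:
  V = kg·m²·s⁻³·A⁻¹.
  lx = m⁻²·cd.
  Hz = s⁻¹.
  So Hz⁻¹ = s.
  Combining: V·K⁻¹·lx·s⁻¹·kg⁻¹·Hz⁻¹ = (kg·m²·s⁻³·A⁻¹) · K⁻¹ · (m⁻²·cd) · s⁻¹ · kg⁻¹ · s = s⁻³·A⁻¹·K⁻¹·cd.
Left is m²·s⁻³·A⁻¹·K⁻¹; right is s⁻³·A⁻¹·K⁻¹·cd — different.

No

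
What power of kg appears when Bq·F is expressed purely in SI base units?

-1

Bq = 1/s = s⁻¹ (activity is decays per second).
F = C/V (capacitance = charge per voltage),
    = A·s/(kg·m²·s⁻³·A⁻¹) (substituting C and V),
    = kg⁻¹·m⁻²·s⁴·A².
Combining: Bq·F = s⁻¹ · (kg⁻¹·m⁻²·s⁴·A²) = kg⁻¹·m⁻²·s³·A².
The exponent of kg is -1.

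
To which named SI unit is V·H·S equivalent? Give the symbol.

V = kg·m²·s⁻³·A⁻¹.
H = kg·m²·s⁻²·A⁻².
S = kg⁻¹·m⁻²·s³·A².
Combining: V·H·S = (kg·m²·s⁻³·A⁻¹) · (kg·m²·s⁻²·A⁻²) · (kg⁻¹·m⁻²·s³·A²) = kg·m²·s⁻²·A⁻¹.
kg·m²·s⁻²·A⁻¹ is the base-SI form of the weber.

Wb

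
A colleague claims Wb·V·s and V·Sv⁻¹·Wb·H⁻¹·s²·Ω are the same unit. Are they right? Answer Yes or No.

Left side:
  Wb = kg·m²·s⁻²·A⁻¹.
  V = kg·m²·s⁻³·A⁻¹.
  Combining: Wb·V·s = (kg·m²·s⁻²·A⁻¹) · (kg·m²·s⁻³·A⁻¹) · s = kg²·m⁴·s⁻⁴·A⁻².
Right side:
  V = kg·m²·s⁻³·A⁻¹.
  Sv = m²·s⁻².
  So Sv⁻¹ = m⁻²·s².
  Wb = kg·m²·s⁻²·A⁻¹.
  H = kg·m²·s⁻²·A⁻².
  So H⁻¹ = kg⁻¹·m⁻²·s²·A².
  Ω = kg·m²·s⁻³·A⁻².
  Combining: V·Sv⁻¹·Wb·H⁻¹·s²·Ω = (kg·m²·s⁻³·A⁻¹) · (m⁻²·s²) · (kg·m²·s⁻²·A⁻¹) · (kg⁻¹·m⁻²·s²·A²) · s² · (kg·m²·s⁻³·A⁻²) = kg²·m²·s⁻²·A⁻².
Left is kg²·m⁴·s⁻⁴·A⁻²; right is kg²·m²·s⁻²·A⁻² — different.

No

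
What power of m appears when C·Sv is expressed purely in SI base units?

2

C = A·s = s·A (charge = current × time).
Sv = J/kg (equivalent dose = energy per mass),
    = m²·s⁻².
Combining: C·Sv = (s·A) · (m²·s⁻²) = m²·s⁻¹·A.
The exponent of m is 2.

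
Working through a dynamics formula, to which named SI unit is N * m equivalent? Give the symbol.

N = kg·m·s⁻².
Combining: N·m = (kg·m·s⁻²) · m = kg·m²·s⁻².
kg·m²·s⁻² is the base-SI form of the joule.

J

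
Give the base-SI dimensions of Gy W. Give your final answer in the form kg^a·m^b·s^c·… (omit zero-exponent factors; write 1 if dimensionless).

Gy = J/kg (absorbed dose = energy per mass),
    = m²·s⁻².
W = J/s (power = energy per time),
    = kg·m²·s⁻³.
Combining: Gy·W = (m²·s⁻²) · (kg·m²·s⁻³) = kg·m⁴·s⁻⁵.

kg·m⁴·s⁻⁵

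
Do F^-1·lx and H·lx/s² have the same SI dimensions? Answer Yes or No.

Yes

Left side:
  F = C/V (capacitance = charge per voltage),
      = A·s/(kg·m²·s⁻³·A⁻¹) (substituting C and V),
      = kg⁻¹·m⁻²·s⁴·A².
  So F⁻¹ = kg·m²·s⁻⁴·A⁻².
  lx = lm/m² (illuminance = luminous flux per area),
      = m⁻²·cd.
  Combining: F⁻¹·lx = (kg·m²·s⁻⁴·A⁻²) · (m⁻²·cd) = kg·s⁻⁴·A⁻²·cd.
Right side:
  H = kg·m²·s⁻²·A⁻².
  lx = m⁻²·cd.
  Combining: H·lx·s⁻² = (kg·m²·s⁻²·A⁻²) · (m⁻²·cd) · s⁻² = kg·s⁻⁴·A⁻²·cd.
Both reduce to kg·s⁻⁴·A⁻²·cd.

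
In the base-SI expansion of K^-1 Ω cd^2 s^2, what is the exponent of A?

-2

Ω = V/A (resistance = voltage per current),
    = kg·m²·s⁻³·A⁻².
Combining: K⁻¹·Ω·cd²·s² = K⁻¹ · (kg·m²·s⁻³·A⁻²) · cd² · s² = kg·m²·s⁻¹·A⁻²·K⁻¹·cd².
The exponent of A is -2.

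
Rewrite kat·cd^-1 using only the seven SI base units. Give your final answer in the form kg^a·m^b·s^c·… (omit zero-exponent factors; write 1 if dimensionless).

s⁻¹·mol·cd⁻¹

kat = mol/s = s⁻¹·mol (catalytic activity).
Combining: kat·cd⁻¹ = (s⁻¹·mol) · cd⁻¹ = s⁻¹·mol·cd⁻¹.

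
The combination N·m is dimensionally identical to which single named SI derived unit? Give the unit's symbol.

N = kg·m·s⁻².
Combining: N·m = (kg·m·s⁻²) · m = kg·m²·s⁻².
kg·m²·s⁻² is the base-SI form of the joule.

J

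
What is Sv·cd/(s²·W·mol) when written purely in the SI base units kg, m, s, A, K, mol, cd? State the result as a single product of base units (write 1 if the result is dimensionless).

Sv = m²·s⁻².
W = kg·m²·s⁻³.
So W⁻¹ = kg⁻¹·m⁻²·s³.
Combining: Sv·s⁻²·W⁻¹·cd·mol⁻¹ = (m²·s⁻²) · s⁻² · (kg⁻¹·m⁻²·s³) · cd · mol⁻¹ = kg⁻¹·s⁻¹·mol⁻¹·cd.

kg⁻¹·s⁻¹·mol⁻¹·cd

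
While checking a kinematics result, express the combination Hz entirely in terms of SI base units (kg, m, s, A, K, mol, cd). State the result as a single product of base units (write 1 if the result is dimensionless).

Hz = s⁻¹.

s⁻¹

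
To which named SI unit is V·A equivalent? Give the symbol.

V = kg·m²·s⁻³·A⁻¹.
Combining: V·A = (kg·m²·s⁻³·A⁻¹) · A = kg·m²·s⁻³.
kg·m²·s⁻³ is the base-SI form of the watt.

W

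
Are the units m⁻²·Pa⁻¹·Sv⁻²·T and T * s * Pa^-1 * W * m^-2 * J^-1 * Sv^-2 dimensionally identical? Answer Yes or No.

Left side:
  Pa = kg·m⁻¹·s⁻².
  So Pa⁻¹ = kg⁻¹·m·s².
  Sv = m²·s⁻².
  So Sv⁻² = m⁻⁴·s⁴.
  T = kg·s⁻²·A⁻¹.
  Combining: m⁻²·Pa⁻¹·Sv⁻²·T = m⁻² · (kg⁻¹·m·s²) · (m⁻⁴·s⁴) · (kg·s⁻²·A⁻¹) = m⁻⁵·s⁴·A⁻¹.
Right side:
  T = Wb/m² (flux density = flux per area),
      = kg·s⁻²·A⁻¹.
  Pa = N/m² (pressure = force per area),
      = kg·m⁻¹·s⁻².
  So Pa⁻¹ = kg⁻¹·m·s².
  W = J/s (power = energy per time),
      = kg·m²·s⁻³.
  J = N·m (work = force × distance),
      = kg·m²·s⁻².
  So J⁻¹ = kg⁻¹·m⁻²·s².
  Sv = J/kg (equivalent dose = energy per mass),
      = m²·s⁻².
  So Sv⁻² = m⁻⁴·s⁴.
  Combining: T·s·Pa⁻¹·W·m⁻²·J⁻¹·Sv⁻² = (kg·s⁻²·A⁻¹) · s · (kg⁻¹·m·s²) · (kg·m²·s⁻³) · m⁻² · (kg⁻¹·m⁻²·s²) · (m⁻⁴·s⁴) = m⁻⁵·s⁴·A⁻¹.
Both reduce to m⁻⁵·s⁴·A⁻¹.

Yes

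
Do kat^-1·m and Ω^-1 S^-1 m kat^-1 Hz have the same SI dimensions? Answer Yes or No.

No

Left side:
  kat = mol/s = s⁻¹·mol (catalytic activity).
  So kat⁻¹ = s·mol⁻¹.
  Combining: kat⁻¹·m = (s·mol⁻¹) · m = m·s·mol⁻¹.
Right side:
  Ω = V/A (resistance = voltage per current),
      = kg·m²·s⁻³·A⁻².
  So Ω⁻¹ = kg⁻¹·m⁻²·s³·A².
  S = 1/Ω (conductance is reciprocal resistance),
      = kg⁻¹·m⁻²·s³·A².
  So S⁻¹ = kg·m²·s⁻³·A⁻².
  kat = mol/s = s⁻¹·mol (catalytic activity).
  So kat⁻¹ = s·mol⁻¹.
  Hz = 1/s = s⁻¹ (frequency is cycles per second).
  Combining: Ω⁻¹·S⁻¹·m·kat⁻¹·Hz = (kg⁻¹·m⁻²·s³·A²) · (kg·m²·s⁻³·A⁻²) · m · (s·mol⁻¹) · s⁻¹ = m·mol⁻¹.
Left is m·s·mol⁻¹; right is m·mol⁻¹ — different.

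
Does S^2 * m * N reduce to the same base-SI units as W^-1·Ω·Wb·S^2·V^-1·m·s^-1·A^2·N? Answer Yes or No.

Left side:
  S = 1/Ω (conductance is reciprocal resistance),
      = kg⁻¹·m⁻²·s³·A².
  So S² = kg⁻²·m⁻⁴·s⁶·A⁴.
  N = kg·m/s² = kg·m·s⁻² (force = mass × acceleration).
  Combining: S²·m·N = (kg⁻²·m⁻⁴·s⁶·A⁴) · m · (kg·m·s⁻²) = kg⁻¹·m⁻²·s⁴·A⁴.
Right side:
  W = kg·m²·s⁻³.
  So W⁻¹ = kg⁻¹·m⁻²·s³.
  Ω = kg·m²·s⁻³·A⁻².
  Wb = kg·m²·s⁻²·A⁻¹.
  S = kg⁻¹·m⁻²·s³·A².
  So S² = kg⁻²·m⁻⁴·s⁶·A⁴.
  V = kg·m²·s⁻³·A⁻¹.
  So V⁻¹ = kg⁻¹·m⁻²·s³·A.
  N = kg·m·s⁻².
  Combining: W⁻¹·Ω·Wb·S²·V⁻¹·m·s⁻¹·A²·N = (kg⁻¹·m⁻²·s³) · (kg·m²·s⁻³·A⁻²) · (kg·m²·s⁻²·A⁻¹) · (kg⁻²·m⁻⁴·s⁶·A⁴) · (kg⁻¹·m⁻²·s³·A) · m · s⁻¹ · A² · (kg·m·s⁻²) = kg⁻¹·m⁻²·s⁴·A⁴.
Both reduce to kg⁻¹·m⁻²·s⁴·A⁴.

Yes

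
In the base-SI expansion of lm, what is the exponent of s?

lm = cd.
The exponent of s is 0.

0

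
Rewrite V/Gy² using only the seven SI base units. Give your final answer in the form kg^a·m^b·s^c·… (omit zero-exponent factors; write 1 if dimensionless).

Gy = J/kg (absorbed dose = energy per mass),
    = m²·s⁻².
So Gy⁻² = m⁻⁴·s⁴.
V = W/A (potential = power per current),
    = kg·m²·s⁻³·A⁻¹.
Combining: Gy⁻²·V = (m⁻⁴·s⁴) · (kg·m²·s⁻³·A⁻¹) = kg·m⁻²·s·A⁻¹.

kg·m⁻²·s·A⁻¹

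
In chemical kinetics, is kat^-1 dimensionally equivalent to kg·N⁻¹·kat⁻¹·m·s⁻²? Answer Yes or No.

Yes

Left side:
  kat = mol/s = s⁻¹·mol (catalytic activity).
  So kat⁻¹ = s·mol⁻¹.
Right side:
  N = kg·m·s⁻².
  So N⁻¹ = kg⁻¹·m⁻¹·s².
  kat = s⁻¹·mol.
  So kat⁻¹ = s·mol⁻¹.
  Combining: kg·N⁻¹·kat⁻¹·m·s⁻² = kg · (kg⁻¹·m⁻¹·s²) · (s·mol⁻¹) · m · s⁻² = s·mol⁻¹.
Both reduce to s·mol⁻¹.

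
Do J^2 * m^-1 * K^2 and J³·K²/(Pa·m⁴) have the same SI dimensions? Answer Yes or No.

Left side:
  J = N·m (work = force × distance),
      = kg·m²·s⁻².
  So J² = kg²·m⁴·s⁻⁴.
  Combining: J²·m⁻¹·K² = (kg²·m⁴·s⁻⁴) · m⁻¹ · K² = kg²·m³·s⁻⁴·K².
Right side:
  Pa = N/m² (pressure = force per area),
      = kg·m⁻¹·s⁻².
  So Pa⁻¹ = kg⁻¹·m·s².
  J = N·m (work = force × distance),
      = kg·m²·s⁻².
  So J³ = kg³·m⁶·s⁻⁶.
  Combining: Pa⁻¹·J³·m⁻⁴·K² = (kg⁻¹·m·s²) · (kg³·m⁶·s⁻⁶) · m⁻⁴ · K² = kg²·m³·s⁻⁴·K².
Both reduce to kg²·m³·s⁻⁴·K².

Yes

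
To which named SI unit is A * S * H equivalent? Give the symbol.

C

S = kg⁻¹·m⁻²·s³·A².
H = kg·m²·s⁻²·A⁻².
Combining: A·S·H = A · (kg⁻¹·m⁻²·s³·A²) · (kg·m²·s⁻²·A⁻²) = s·A.
s·A is the base-SI form of the coulomb.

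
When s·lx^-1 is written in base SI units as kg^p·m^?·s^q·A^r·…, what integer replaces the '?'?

lx = lm/m² (illuminance = luminous flux per area),
    = m⁻²·cd.
So lx⁻¹ = m²·cd⁻¹.
Combining: s·lx⁻¹ = s · (m²·cd⁻¹) = m²·s·cd⁻¹.
The exponent of m is 2.

2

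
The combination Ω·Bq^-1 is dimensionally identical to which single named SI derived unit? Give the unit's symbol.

H

Ω = kg·m²·s⁻³·A⁻².
Bq = s⁻¹.
So Bq⁻¹ = s.
Combining: Ω·Bq⁻¹ = (kg·m²·s⁻³·A⁻²) · s = kg·m²·s⁻²·A⁻².
kg·m²·s⁻²·A⁻² is the base-SI form of the henry.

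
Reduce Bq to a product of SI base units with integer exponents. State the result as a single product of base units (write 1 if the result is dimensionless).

s⁻¹

Bq = s⁻¹.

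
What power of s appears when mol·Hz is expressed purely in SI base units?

Hz = s⁻¹.
Combining: mol·Hz = mol · s⁻¹ = s⁻¹·mol.
The exponent of s is -1.

-1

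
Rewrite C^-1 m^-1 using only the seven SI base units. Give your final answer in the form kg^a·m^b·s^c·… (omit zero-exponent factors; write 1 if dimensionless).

m⁻¹·s⁻¹·A⁻¹

C = A·s = s·A (charge = current × time).
So C⁻¹ = s⁻¹·A⁻¹.
Combining: C⁻¹·m⁻¹ = (s⁻¹·A⁻¹) · m⁻¹ = m⁻¹·s⁻¹·A⁻¹.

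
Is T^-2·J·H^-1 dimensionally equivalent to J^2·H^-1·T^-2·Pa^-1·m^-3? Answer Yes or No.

Left side:
  T = kg·s⁻²·A⁻¹.
  So T⁻² = kg⁻²·s⁴·A².
  J = kg·m²·s⁻².
  H = kg·m²·s⁻²·A⁻².
  So H⁻¹ = kg⁻¹·m⁻²·s²·A².
  Combining: T⁻²·J·H⁻¹ = (kg⁻²·s⁴·A²) · (kg·m²·s⁻²) · (kg⁻¹·m⁻²·s²·A²) = kg⁻²·s⁴·A⁴.
Right side:
  J = kg·m²·s⁻².
  So J² = kg²·m⁴·s⁻⁴.
  H = kg·m²·s⁻²·A⁻².
  So H⁻¹ = kg⁻¹·m⁻²·s²·A².
  T = kg·s⁻²·A⁻¹.
  So T⁻² = kg⁻²·s⁴·A².
  Pa = kg·m⁻¹·s⁻².
  So Pa⁻¹ = kg⁻¹·m·s².
  Combining: J²·H⁻¹·T⁻²·Pa⁻¹·m⁻³ = (kg²·m⁴·s⁻⁴) · (kg⁻¹·m⁻²·s²·A²) · (kg⁻²·s⁴·A²) · (kg⁻¹·m·s²) · m⁻³ = kg⁻²·s⁴·A⁴.
Both reduce to kg⁻²·s⁴·A⁴.

Yes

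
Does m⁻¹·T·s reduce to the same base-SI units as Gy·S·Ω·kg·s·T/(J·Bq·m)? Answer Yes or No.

Left side:
  T = kg·s⁻²·A⁻¹.
  Combining: m⁻¹·T·s = m⁻¹ · (kg·s⁻²·A⁻¹) · s = kg·m⁻¹·s⁻¹·A⁻¹.
Right side:
  Gy = m²·s⁻².
  J = kg·m²·s⁻².
  So J⁻¹ = kg⁻¹·m⁻²·s².
  S = kg⁻¹·m⁻²·s³·A².
  Ω = kg·m²·s⁻³·A⁻².
  Bq = s⁻¹.
  So Bq⁻¹ = s.
  T = kg·s⁻²·A⁻¹.
  Combining: Gy·J⁻¹·S·Ω·Bq⁻¹·m⁻¹·kg·s·T = (m²·s⁻²) · (kg⁻¹·m⁻²·s²) · (kg⁻¹·m⁻²·s³·A²) · (kg·m²·s⁻³·A⁻²) · s · m⁻¹ · kg · s · (kg·s⁻²·A⁻¹) = kg·m⁻¹·A⁻¹.
Left is kg·m⁻¹·s⁻¹·A⁻¹; right is kg·m⁻¹·A⁻¹ — different.

No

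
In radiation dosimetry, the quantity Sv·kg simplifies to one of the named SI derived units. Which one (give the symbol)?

J

Sv = J/kg (equivalent dose = energy per mass),
    = m²·s⁻².
Combining: Sv·kg = (m²·s⁻²) · kg = kg·m²·s⁻².
kg·m²·s⁻² is the base-SI form of the joule.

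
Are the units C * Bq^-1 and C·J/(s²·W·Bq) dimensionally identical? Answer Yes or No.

Left side:
  C = A·s = s·A (charge = current × time).
  Bq = 1/s = s⁻¹ (activity is decays per second).
  So Bq⁻¹ = s.
  Combining: C·Bq⁻¹ = (s·A) · s = s²·A.
Right side:
  W = J/s (power = energy per time),
      = kg·m²·s⁻³.
  So W⁻¹ = kg⁻¹·m⁻²·s³.
  C = A·s = s·A (charge = current × time).
  Bq = 1/s = s⁻¹ (activity is decays per second).
  So Bq⁻¹ = s.
  J = N·m (work = force × distance),
      = kg·m²·s⁻².
  Combining: s⁻²·W⁻¹·C·Bq⁻¹·J = s⁻² · (kg⁻¹·m⁻²·s³) · (s·A) · s · (kg·m²·s⁻²) = s·A.
Left is s²·A; right is s·A — different.

No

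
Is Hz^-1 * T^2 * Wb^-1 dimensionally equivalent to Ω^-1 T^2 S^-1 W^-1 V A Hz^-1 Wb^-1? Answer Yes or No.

Yes

Left side:
  Hz = s⁻¹.
  So Hz⁻¹ = s.
  T = kg·s⁻²·A⁻¹.
  So T² = kg²·s⁻⁴·A⁻².
  Wb = kg·m²·s⁻²·A⁻¹.
  So Wb⁻¹ = kg⁻¹·m⁻²·s²·A.
  Combining: Hz⁻¹·T²·Wb⁻¹ = s · (kg²·s⁻⁴·A⁻²) · (kg⁻¹·m⁻²·s²·A) = kg·m⁻²·s⁻¹·A⁻¹.
Right side:
  Ω = kg·m²·s⁻³·A⁻².
  So Ω⁻¹ = kg⁻¹·m⁻²·s³·A².
  T = kg·s⁻²·A⁻¹.
  So T² = kg²·s⁻⁴·A⁻².
  S = kg⁻¹·m⁻²·s³·A².
  So S⁻¹ = kg·m²·s⁻³·A⁻².
  W = kg·m²·s⁻³.
  So W⁻¹ = kg⁻¹·m⁻²·s³.
  V = kg·m²·s⁻³·A⁻¹.
  Hz = s⁻¹.
  So Hz⁻¹ = s.
  Wb = kg·m²·s⁻²·A⁻¹.
  So Wb⁻¹ = kg⁻¹·m⁻²·s²·A.
  Combining: Ω⁻¹·T²·S⁻¹·W⁻¹·V·A·Hz⁻¹·Wb⁻¹ = (kg⁻¹·m⁻²·s³·A²) · (kg²·s⁻⁴·A⁻²) · (kg·m²·s⁻³·A⁻²) · (kg⁻¹·m⁻²·s³) · (kg·m²·s⁻³·A⁻¹) · A · s · (kg⁻¹·m⁻²·s²·A) = kg·m⁻²·s⁻¹·A⁻¹.
Both reduce to kg·m⁻²·s⁻¹·A⁻¹.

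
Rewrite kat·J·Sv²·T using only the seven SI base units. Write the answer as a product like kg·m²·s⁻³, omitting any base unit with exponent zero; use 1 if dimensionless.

kg²·m⁶·s⁻⁹·A⁻¹·mol

kat = mol/s = s⁻¹·mol (catalytic activity).
J = N·m (work = force × distance),
    = kg·m²·s⁻².
Sv = J/kg (equivalent dose = energy per mass),
    = m²·s⁻².
So Sv² = m⁴·s⁻⁴.
T = Wb/m² (flux density = flux per area),
    = kg·s⁻²·A⁻¹.
Combining: kat·J·Sv²·T = (s⁻¹·mol) · (kg·m²·s⁻²) · (m⁴·s⁻⁴) · (kg·s⁻²·A⁻¹) = kg²·m⁶·s⁻⁹·A⁻¹·mol.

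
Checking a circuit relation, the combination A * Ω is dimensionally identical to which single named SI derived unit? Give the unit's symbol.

V

Ω = V/A (resistance = voltage per current),
    = kg·m²·s⁻³·A⁻².
Combining: A·Ω = A · (kg·m²·s⁻³·A⁻²) = kg·m²·s⁻³·A⁻¹.
kg·m²·s⁻³·A⁻¹ is the base-SI form of the volt.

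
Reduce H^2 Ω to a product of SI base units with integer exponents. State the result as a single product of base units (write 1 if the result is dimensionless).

kg³·m⁶·s⁻⁷·A⁻⁶

H = kg·m²·s⁻²·A⁻².
So H² = kg²·m⁴·s⁻⁴·A⁻⁴.
Ω = kg·m²·s⁻³·A⁻².
Combining: H²·Ω = (kg²·m⁴·s⁻⁴·A⁻⁴) · (kg·m²·s⁻³·A⁻²) = kg³·m⁶·s⁻⁷·A⁻⁶.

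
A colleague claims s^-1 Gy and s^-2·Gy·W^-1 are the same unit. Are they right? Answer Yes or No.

Left side:
  Gy = m²·s⁻².
  Combining: s⁻¹·Gy = s⁻¹ · (m²·s⁻²) = m²·s⁻³.
Right side:
  Gy = m²·s⁻².
  W = kg·m²·s⁻³.
  So W⁻¹ = kg⁻¹·m⁻²·s³.
  Combining: s⁻²·Gy·W⁻¹ = s⁻² · (m²·s⁻²) · (kg⁻¹·m⁻²·s³) = kg⁻¹·s⁻¹.
Left is m²·s⁻³; right is kg⁻¹·s⁻¹ — different.

No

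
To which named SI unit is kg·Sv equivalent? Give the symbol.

Sv = J/kg (equivalent dose = energy per mass),
    = m²·s⁻².
Combining: kg·Sv = kg · (m²·s⁻²) = kg·m²·s⁻².
kg·m²·s⁻² is the base-SI form of the joule.

J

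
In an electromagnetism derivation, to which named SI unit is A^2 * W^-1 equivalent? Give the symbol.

S

W = J/s (power = energy per time),
    = kg·m²·s⁻³.
So W⁻¹ = kg⁻¹·m⁻²·s³.
Combining: A²·W⁻¹ = A² · (kg⁻¹·m⁻²·s³) = kg⁻¹·m⁻²·s³·A².
kg⁻¹·m⁻²·s³·A² is the base-SI form of the siemens.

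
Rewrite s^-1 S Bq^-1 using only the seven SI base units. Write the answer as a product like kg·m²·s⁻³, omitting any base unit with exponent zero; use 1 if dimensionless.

kg⁻¹·m⁻²·s³·A²

S = kg⁻¹·m⁻²·s³·A².
Bq = s⁻¹.
So Bq⁻¹ = s.
Combining: s⁻¹·S·Bq⁻¹ = s⁻¹ · (kg⁻¹·m⁻²·s³·A²) · s = kg⁻¹·m⁻²·s³·A².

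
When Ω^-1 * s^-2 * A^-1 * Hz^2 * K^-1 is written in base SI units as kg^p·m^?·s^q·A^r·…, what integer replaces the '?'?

Ω = kg·m²·s⁻³·A⁻².
So Ω⁻¹ = kg⁻¹·m⁻²·s³·A².
Hz = s⁻¹.
So Hz² = s⁻².
Combining: Ω⁻¹·s⁻²·A⁻¹·Hz²·K⁻¹ = (kg⁻¹·m⁻²·s³·A²) · s⁻² · A⁻¹ · s⁻² · K⁻¹ = kg⁻¹·m⁻²·s⁻¹·A·K⁻¹.
The exponent of m is -2.

-2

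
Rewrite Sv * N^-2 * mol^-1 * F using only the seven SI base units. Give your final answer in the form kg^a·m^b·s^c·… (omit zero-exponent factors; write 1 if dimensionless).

kg⁻³·m⁻²·s⁶·A²·mol⁻¹

Sv = m²·s⁻².
N = kg·m·s⁻².
So N⁻² = kg⁻²·m⁻²·s⁴.
F = kg⁻¹·m⁻²·s⁴·A².
Combining: Sv·N⁻²·mol⁻¹·F = (m²·s⁻²) · (kg⁻²·m⁻²·s⁴) · mol⁻¹ · (kg⁻¹·m⁻²·s⁴·A²) = kg⁻³·m⁻²·s⁶·A²·mol⁻¹.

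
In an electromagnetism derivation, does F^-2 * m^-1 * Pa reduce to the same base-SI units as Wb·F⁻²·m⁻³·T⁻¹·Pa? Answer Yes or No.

Yes

Left side:
  F = C/V (capacitance = charge per voltage),
      = A·s/(kg·m²·s⁻³·A⁻¹) (substituting C and V),
      = kg⁻¹·m⁻²·s⁴·A².
  So F⁻² = kg²·m⁴·s⁻⁸·A⁻⁴.
  Pa = N/m² (pressure = force per area),
      = kg·m⁻¹·s⁻².
  Combining: F⁻²·m⁻¹·Pa = (kg²·m⁴·s⁻⁸·A⁻⁴) · m⁻¹ · (kg·m⁻¹·s⁻²) = kg³·m²·s⁻¹⁰·A⁻⁴.
Right side:
  Wb = kg·m²·s⁻²·A⁻¹.
  F = kg⁻¹·m⁻²·s⁴·A².
  So F⁻² = kg²·m⁴·s⁻⁸·A⁻⁴.
  T = kg·s⁻²·A⁻¹.
  So T⁻¹ = kg⁻¹·s²·A.
  Pa = kg·m⁻¹·s⁻².
  Combining: Wb·F⁻²·m⁻³·T⁻¹·Pa = (kg·m²·s⁻²·A⁻¹) · (kg²·m⁴·s⁻⁸·A⁻⁴) · m⁻³ · (kg⁻¹·s²·A) · (kg·m⁻¹·s⁻²) = kg³·m²·s⁻¹⁰·A⁻⁴.
Both reduce to kg³·m²·s⁻¹⁰·A⁻⁴.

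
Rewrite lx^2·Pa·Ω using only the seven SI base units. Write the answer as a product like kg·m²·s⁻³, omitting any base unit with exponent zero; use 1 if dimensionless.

lx = m⁻²·cd.
So lx² = m⁻⁴·cd².
Pa = kg·m⁻¹·s⁻².
Ω = kg·m²·s⁻³·A⁻².
Combining: lx²·Pa·Ω = (m⁻⁴·cd²) · (kg·m⁻¹·s⁻²) · (kg·m²·s⁻³·A⁻²) = kg²·m⁻³·s⁻⁵·A⁻²·cd².

kg²·m⁻³·s⁻⁵·A⁻²·cd²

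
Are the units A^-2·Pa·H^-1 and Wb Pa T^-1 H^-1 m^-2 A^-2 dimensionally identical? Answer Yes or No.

Left side:
  Pa = N/m² (pressure = force per area),
      = kg·m⁻¹·s⁻².
  H = Wb/A (inductance = flux per current),
      = kg·m²·s⁻²·A⁻².
  So H⁻¹ = kg⁻¹·m⁻²·s²·A².
  Combining: A⁻²·Pa·H⁻¹ = A⁻² · (kg·m⁻¹·s⁻²) · (kg⁻¹·m⁻²·s²·A²) = m⁻³.
Right side:
  Wb = V·s (flux: a volt is a weber per second),
      = kg·m²·s⁻²·A⁻¹.
  Pa = N/m² (pressure = force per area),
      = kg·m⁻¹·s⁻².
  T = Wb/m² (flux density = flux per area),
      = kg·s⁻²·A⁻¹.
  So T⁻¹ = kg⁻¹·s²·A.
  H = Wb/A (inductance = flux per current),
      = kg·m²·s⁻²·A⁻².
  So H⁻¹ = kg⁻¹·m⁻²·s²·A².
  Combining: Wb·Pa·T⁻¹·H⁻¹·m⁻²·A⁻² = (kg·m²·s⁻²·A⁻¹) · (kg·m⁻¹·s⁻²) · (kg⁻¹·s²·A) · (kg⁻¹·m⁻²·s²·A²) · m⁻² · A⁻² = m⁻³.
Both reduce to m⁻³.

Yes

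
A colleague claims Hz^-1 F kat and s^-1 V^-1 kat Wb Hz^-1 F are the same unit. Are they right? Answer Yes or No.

Left side:
  Hz = s⁻¹.
  So Hz⁻¹ = s.
  F = kg⁻¹·m⁻²·s⁴·A².
  kat = s⁻¹·mol.
  Combining: Hz⁻¹·F·kat = s · (kg⁻¹·m⁻²·s⁴·A²) · (s⁻¹·mol) = kg⁻¹·m⁻²·s⁴·A²·mol.
Right side:
  V = W/A (potential = power per current),
      = kg·m²·s⁻³·A⁻¹.
  So V⁻¹ = kg⁻¹·m⁻²·s³·A.
  kat = mol/s = s⁻¹·mol (catalytic activity).
  Wb = V·s (flux: a volt is a weber per second),
      = kg·m²·s⁻²·A⁻¹.
  Hz = 1/s = s⁻¹ (frequency is cycles per second).
  So Hz⁻¹ = s.
  F = C/V (capacitance = charge per voltage),
      = A·s/(kg·m²·s⁻³·A⁻¹) (substituting C and V),
      = kg⁻¹·m⁻²·s⁴·A².
  Combining: s⁻¹·V⁻¹·kat·Wb·Hz⁻¹·F = s⁻¹ · (kg⁻¹·m⁻²·s³·A) · (s⁻¹·mol) · (kg·m²·s⁻²·A⁻¹) · s · (kg⁻¹·m⁻²·s⁴·A²) = kg⁻¹·m⁻²·s⁴·A²·mol.
Both reduce to kg⁻¹·m⁻²·s⁴·A²·mol.

Yes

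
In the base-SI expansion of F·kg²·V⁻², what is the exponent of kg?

F = kg⁻¹·m⁻²·s⁴·A².
V = kg·m²·s⁻³·A⁻¹.
So V⁻² = kg⁻²·m⁻⁴·s⁶·A².
Combining: F·kg²·V⁻² = (kg⁻¹·m⁻²·s⁴·A²) · kg² · (kg⁻²·m⁻⁴·s⁶·A²) = kg⁻¹·m⁻⁶·s¹⁰·A⁴.
The exponent of kg is -1.

-1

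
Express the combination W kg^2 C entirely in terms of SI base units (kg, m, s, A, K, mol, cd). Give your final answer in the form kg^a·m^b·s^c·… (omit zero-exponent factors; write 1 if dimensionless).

kg³·m²·s⁻²·A

W = J/s (power = energy per time),
    = kg·m²·s⁻³.
C = A·s = s·A (charge = current × time).
Combining: W·kg²·C = (kg·m²·s⁻³) · kg² · (s·A) = kg³·m²·s⁻²·A.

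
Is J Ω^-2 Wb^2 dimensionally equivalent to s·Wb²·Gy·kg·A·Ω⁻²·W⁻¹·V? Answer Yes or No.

No

Left side:
  J = kg·m²·s⁻².
  Ω = kg·m²·s⁻³·A⁻².
  So Ω⁻² = kg⁻²·m⁻⁴·s⁶·A⁴.
  Wb = kg·m²·s⁻²·A⁻¹.
  So Wb² = kg²·m⁴·s⁻⁴·A⁻².
  Combining: J·Ω⁻²·Wb² = (kg·m²·s⁻²) · (kg⁻²·m⁻⁴·s⁶·A⁴) · (kg²·m⁴·s⁻⁴·A⁻²) = kg·m²·A².
Right side:
  Wb = kg·m²·s⁻²·A⁻¹.
  So Wb² = kg²·m⁴·s⁻⁴·A⁻².
  Gy = m²·s⁻².
  Ω = kg·m²·s⁻³·A⁻².
  So Ω⁻² = kg⁻²·m⁻⁴·s⁶·A⁴.
  W = kg·m²·s⁻³.
  So W⁻¹ = kg⁻¹·m⁻²·s³.
  V = kg·m²·s⁻³·A⁻¹.
  Combining: s·Wb²·Gy·kg·A·Ω⁻²·W⁻¹·V = s · (kg²·m⁴·s⁻⁴·A⁻²) · (m²·s⁻²) · kg · A · (kg⁻²·m⁻⁴·s⁶·A⁴) · (kg⁻¹·m⁻²·s³) · (kg·m²·s⁻³·A⁻¹) = kg·m²·s·A².
Left is kg·m²·A²; right is kg·m²·s·A² — different.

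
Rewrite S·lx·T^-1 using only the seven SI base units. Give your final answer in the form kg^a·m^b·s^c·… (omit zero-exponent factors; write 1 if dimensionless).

kg⁻²·m⁻⁴·s⁵·A³·cd

S = kg⁻¹·m⁻²·s³·A².
lx = m⁻²·cd.
T = kg·s⁻²·A⁻¹.
So T⁻¹ = kg⁻¹·s²·A.
Combining: S·lx·T⁻¹ = (kg⁻¹·m⁻²·s³·A²) · (m⁻²·cd) · (kg⁻¹·s²·A) = kg⁻²·m⁻⁴·s⁵·A³·cd.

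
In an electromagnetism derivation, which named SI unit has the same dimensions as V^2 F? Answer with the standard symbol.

J

V = kg·m²·s⁻³·A⁻¹.
So V² = kg²·m⁴·s⁻⁶·A⁻².
F = kg⁻¹·m⁻²·s⁴·A².
Combining: V²·F = (kg²·m⁴·s⁻⁶·A⁻²) · (kg⁻¹·m⁻²·s⁴·A²) = kg·m²·s⁻².
kg·m²·s⁻² is the base-SI form of the joule.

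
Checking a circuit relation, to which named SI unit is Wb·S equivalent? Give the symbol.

C

Wb = V·s (flux: a volt is a weber per second),
    = kg·m²·s⁻²·A⁻¹.
S = 1/Ω (conductance is reciprocal resistance),
    = kg⁻¹·m⁻²·s³·A².
Combining: Wb·S = (kg·m²·s⁻²·A⁻¹) · (kg⁻¹·m⁻²·s³·A²) = s·A.
s·A is the base-SI form of the coulomb.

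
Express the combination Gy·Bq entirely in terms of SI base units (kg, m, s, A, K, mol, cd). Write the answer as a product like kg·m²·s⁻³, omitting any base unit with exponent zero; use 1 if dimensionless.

m²·s⁻³

Gy = m²·s⁻².
Bq = s⁻¹.
Combining: Gy·Bq = (m²·s⁻²) · s⁻¹ = m²·s⁻³.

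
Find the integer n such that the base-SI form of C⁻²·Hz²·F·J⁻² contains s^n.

C = s·A.
So C⁻² = s⁻²·A⁻².
Hz = s⁻¹.
So Hz² = s⁻².
F = kg⁻¹·m⁻²·s⁴·A².
J = kg·m²·s⁻².
So J⁻² = kg⁻²·m⁻⁴·s⁴.
Combining: C⁻²·Hz²·F·J⁻² = (s⁻²·A⁻²) · s⁻² · (kg⁻¹·m⁻²·s⁴·A²) · (kg⁻²·m⁻⁴·s⁴) = kg⁻³·m⁻⁶·s⁴.
The exponent of s is 4.

4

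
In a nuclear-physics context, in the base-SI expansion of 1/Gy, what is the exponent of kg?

Gy = J/kg (absorbed dose = energy per mass),
    = m²·s⁻².
So Gy⁻¹ = m⁻²·s².
The exponent of kg is 0.

0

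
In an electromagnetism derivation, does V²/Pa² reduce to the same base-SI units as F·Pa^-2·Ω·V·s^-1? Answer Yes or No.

No

Left side:
  V = W/A (potential = power per current),
      = kg·m²·s⁻³·A⁻¹.
  So V² = kg²·m⁴·s⁻⁶·A⁻².
  Pa = N/m² (pressure = force per area),
      = kg·m⁻¹·s⁻².
  So Pa⁻² = kg⁻²·m²·s⁴.
  Combining: V²·Pa⁻² = (kg²·m⁴·s⁻⁶·A⁻²) · (kg⁻²·m²·s⁴) = m⁶·s⁻²·A⁻².
Right side:
  F = C/V (capacitance = charge per voltage),
      = A·s/(kg·m²·s⁻³·A⁻¹) (substituting C and V),
      = kg⁻¹·m⁻²·s⁴·A².
  Pa = N/m² (pressure = force per area),
      = kg·m⁻¹·s⁻².
  So Pa⁻² = kg⁻²·m²·s⁴.
  Ω = V/A (resistance = voltage per current),
      = kg·m²·s⁻³·A⁻².
  V = W/A (potential = power per current),
      = kg·m²·s⁻³·A⁻¹.
  Combining: F·Pa⁻²·Ω·V·s⁻¹ = (kg⁻¹·m⁻²·s⁴·A²) · (kg⁻²·m²·s⁴) · (kg·m²·s⁻³·A⁻²) · (kg·m²·s⁻³·A⁻¹) · s⁻¹ = kg⁻¹·m⁴·s·A⁻¹.
Left is m⁶·s⁻²·A⁻²; right is kg⁻¹·m⁴·s·A⁻¹ — different.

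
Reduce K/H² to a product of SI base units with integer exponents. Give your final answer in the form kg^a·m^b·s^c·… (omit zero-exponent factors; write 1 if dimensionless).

H = Wb/A (inductance = flux per current),
    = kg·m²·s⁻²·A⁻².
So H⁻² = kg⁻²·m⁻⁴·s⁴·A⁴.
Combining: K·H⁻² = K · (kg⁻²·m⁻⁴·s⁴·A⁴) = kg⁻²·m⁻⁴·s⁴·A⁴·K.

kg⁻²·m⁻⁴·s⁴·A⁴·K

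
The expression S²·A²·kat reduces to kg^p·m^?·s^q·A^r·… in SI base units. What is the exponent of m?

S = 1/Ω (conductance is reciprocal resistance),
    = kg⁻¹·m⁻²·s³·A².
So S² = kg⁻²·m⁻⁴·s⁶·A⁴.
kat = mol/s = s⁻¹·mol (catalytic activity).
Combining: S²·A²·kat = (kg⁻²·m⁻⁴·s⁶·A⁴) · A² · (s⁻¹·mol) = kg⁻²·m⁻⁴·s⁵·A⁶·mol.
The exponent of m is -4.

-4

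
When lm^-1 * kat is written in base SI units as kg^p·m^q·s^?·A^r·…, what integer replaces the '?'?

lm = cd.
So lm⁻¹ = cd⁻¹.
kat = s⁻¹·mol.
Combining: lm⁻¹·kat = cd⁻¹ · (s⁻¹·mol) = s⁻¹·mol·cd⁻¹.
The exponent of s is -1.

-1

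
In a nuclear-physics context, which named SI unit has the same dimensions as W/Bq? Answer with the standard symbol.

Bq = s⁻¹.
So Bq⁻¹ = s.
W = kg·m²·s⁻³.
Combining: Bq⁻¹·W = s · (kg·m²·s⁻³) = kg·m²·s⁻².
kg·m²·s⁻² is the base-SI form of the joule.

J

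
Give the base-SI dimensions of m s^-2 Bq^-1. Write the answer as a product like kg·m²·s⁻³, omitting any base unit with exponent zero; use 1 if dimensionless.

Bq = 1/s = s⁻¹ (activity is decays per second).
So Bq⁻¹ = s.
Combining: m·s⁻²·Bq⁻¹ = m · s⁻² · s = m·s⁻¹.

m·s⁻¹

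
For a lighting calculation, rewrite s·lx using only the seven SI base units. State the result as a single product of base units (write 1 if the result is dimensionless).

lx = lm/m² (illuminance = luminous flux per area),
    = m⁻²·cd.
Combining: s·lx = s · (m⁻²·cd) = m⁻²·s·cd.

m⁻²·s·cd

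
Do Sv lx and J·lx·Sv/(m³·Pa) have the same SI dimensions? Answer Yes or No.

Yes

Left side:
  Sv = m²·s⁻².
  lx = m⁻²·cd.
  Combining: Sv·lx = (m²·s⁻²) · (m⁻²·cd) = s⁻²·cd.
Right side:
  J = kg·m²·s⁻².
  lx = m⁻²·cd.
  Sv = m²·s⁻².
  Pa = kg·m⁻¹·s⁻².
  So Pa⁻¹ = kg⁻¹·m·s².
  Combining: J·lx·m⁻³·Sv·Pa⁻¹ = (kg·m²·s⁻²) · (m⁻²·cd) · m⁻³ · (m²·s⁻²) · (kg⁻¹·m·s²) = s⁻²·cd.
Both reduce to s⁻²·cd.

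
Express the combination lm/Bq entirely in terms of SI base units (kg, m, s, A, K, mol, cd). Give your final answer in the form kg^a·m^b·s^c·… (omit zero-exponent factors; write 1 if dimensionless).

s·cd

Bq = 1/s = s⁻¹ (activity is decays per second).
So Bq⁻¹ = s.
lm = cd·sr = cd (luminous flux; sr is dimensionless).
Combining: Bq⁻¹·lm = s · cd = s·cd.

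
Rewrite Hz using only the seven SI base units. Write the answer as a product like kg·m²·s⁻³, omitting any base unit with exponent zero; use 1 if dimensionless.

s⁻¹

Hz = s⁻¹.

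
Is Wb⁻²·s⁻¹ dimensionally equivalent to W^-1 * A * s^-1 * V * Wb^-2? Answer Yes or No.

Yes

Left side:
  Wb = V·s (flux: a volt is a weber per second),
      = kg·m²·s⁻²·A⁻¹.
  So Wb⁻² = kg⁻²·m⁻⁴·s⁴·A².
  Combining: Wb⁻²·s⁻¹ = (kg⁻²·m⁻⁴·s⁴·A²) · s⁻¹ = kg⁻²·m⁻⁴·s³·A².
Right side:
  W = kg·m²·s⁻³.
  So W⁻¹ = kg⁻¹·m⁻²·s³.
  V = kg·m²·s⁻³·A⁻¹.
  Wb = kg·m²·s⁻²·A⁻¹.
  So Wb⁻² = kg⁻²·m⁻⁴·s⁴·A².
  Combining: W⁻¹·A·s⁻¹·V·Wb⁻² = (kg⁻¹·m⁻²·s³) · A · s⁻¹ · (kg·m²·s⁻³·A⁻¹) · (kg⁻²·m⁻⁴·s⁴·A²) = kg⁻²·m⁻⁴·s³·A².
Both reduce to kg⁻²·m⁻⁴·s³·A².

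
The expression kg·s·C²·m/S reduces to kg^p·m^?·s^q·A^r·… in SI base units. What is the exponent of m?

S = kg⁻¹·m⁻²·s³·A².
So S⁻¹ = kg·m²·s⁻³·A⁻².
C = s·A.
So C² = s²·A².
Combining: S⁻¹·kg·s·C²·m = (kg·m²·s⁻³·A⁻²) · kg · s · (s²·A²) · m = kg²·m³.
The exponent of m is 3.

3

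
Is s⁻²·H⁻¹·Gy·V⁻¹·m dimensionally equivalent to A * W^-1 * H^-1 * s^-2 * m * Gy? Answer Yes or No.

Yes

Left side:
  H = kg·m²·s⁻²·A⁻².
  So H⁻¹ = kg⁻¹·m⁻²·s²·A².
  Gy = m²·s⁻².
  V = kg·m²·s⁻³·A⁻¹.
  So V⁻¹ = kg⁻¹·m⁻²·s³·A.
  Combining: s⁻²·H⁻¹·Gy·V⁻¹·m = s⁻² · (kg⁻¹·m⁻²·s²·A²) · (m²·s⁻²) · (kg⁻¹·m⁻²·s³·A) · m = kg⁻²·m⁻¹·s·A³.
Right side:
  W = J/s (power = energy per time),
      = kg·m²·s⁻³.
  So W⁻¹ = kg⁻¹·m⁻²·s³.
  H = Wb/A (inductance = flux per current),
      = kg·m²·s⁻²·A⁻².
  So H⁻¹ = kg⁻¹·m⁻²·s²·A².
  Gy = J/kg (absorbed dose = energy per mass),
      = m²·s⁻².
  Combining: A·W⁻¹·H⁻¹·s⁻²·m·Gy = A · (kg⁻¹·m⁻²·s³) · (kg⁻¹·m⁻²·s²·A²) · s⁻² · m · (m²·s⁻²) = kg⁻²·m⁻¹·s·A³.
Both reduce to kg⁻²·m⁻¹·s·A³.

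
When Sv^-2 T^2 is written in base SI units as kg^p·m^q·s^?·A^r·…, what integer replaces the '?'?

0

Sv = J/kg (equivalent dose = energy per mass),
    = m²·s⁻².
So Sv⁻² = m⁻⁴·s⁴.
T = Wb/m² (flux density = flux per area),
    = kg·s⁻²·A⁻¹.
So T² = kg²·s⁻⁴·A⁻².
Combining: Sv⁻²·T² = (m⁻⁴·s⁴) · (kg²·s⁻⁴·A⁻²) = kg²·m⁻⁴·A⁻².
The exponent of s is 0.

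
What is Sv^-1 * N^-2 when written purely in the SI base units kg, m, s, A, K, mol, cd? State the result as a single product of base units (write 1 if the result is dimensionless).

Sv = J/kg (equivalent dose = energy per mass),
    = m²·s⁻².
So Sv⁻¹ = m⁻²·s².
N = kg·m/s² = kg·m·s⁻² (force = mass × acceleration).
So N⁻² = kg⁻²·m⁻²·s⁴.
Combining: Sv⁻¹·N⁻² = (m⁻²·s²) · (kg⁻²·m⁻²·s⁴) = kg⁻²·m⁻⁴·s⁶.

kg⁻²·m⁻⁴·s⁶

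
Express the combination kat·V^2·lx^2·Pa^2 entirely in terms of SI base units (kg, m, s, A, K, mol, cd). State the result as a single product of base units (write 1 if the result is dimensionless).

kat = mol/s = s⁻¹·mol (catalytic activity).
V = W/A (potential = power per current),
    = kg·m²·s⁻³·A⁻¹.
So V² = kg²·m⁴·s⁻⁶·A⁻².
lx = lm/m² (illuminance = luminous flux per area),
    = m⁻²·cd.
So lx² = m⁻⁴·cd².
Pa = N/m² (pressure = force per area),
    = kg·m⁻¹·s⁻².
So Pa² = kg²·m⁻²·s⁻⁴.
Combining: kat·V²·lx²·Pa² = (s⁻¹·mol) · (kg²·m⁴·s⁻⁶·A⁻²) · (m⁻⁴·cd²) · (kg²·m⁻²·s⁻⁴) = kg⁴·m⁻²·s⁻¹¹·A⁻²·mol·cd².

kg⁴·m⁻²·s⁻¹¹·A⁻²·mol·cd²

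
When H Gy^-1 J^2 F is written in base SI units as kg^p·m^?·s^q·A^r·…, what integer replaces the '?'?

2

H = kg·m²·s⁻²·A⁻².
Gy = m²·s⁻².
So Gy⁻¹ = m⁻²·s².
J = kg·m²·s⁻².
So J² = kg²·m⁴·s⁻⁴.
F = kg⁻¹·m⁻²·s⁴·A².
Combining: H·Gy⁻¹·J²·F = (kg·m²·s⁻²·A⁻²) · (m⁻²·s²) · (kg²·m⁴·s⁻⁴) · (kg⁻¹·m⁻²·s⁴·A²) = kg²·m².
The exponent of m is 2.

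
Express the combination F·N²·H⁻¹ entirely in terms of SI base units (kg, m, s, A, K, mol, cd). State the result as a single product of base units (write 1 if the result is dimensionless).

m⁻²·s²·A⁴

F = C/V (capacitance = charge per voltage),
    = A·s/(kg·m²·s⁻³·A⁻¹) (substituting C and V),
    = kg⁻¹·m⁻²·s⁴·A².
N = kg·m/s² = kg·m·s⁻² (force = mass × acceleration).
So N² = kg²·m²·s⁻⁴.
H = Wb/A (inductance = flux per current),
    = kg·m²·s⁻²·A⁻².
So H⁻¹ = kg⁻¹·m⁻²·s²·A².
Combining: F·N²·H⁻¹ = (kg⁻¹·m⁻²·s⁴·A²) · (kg²·m²·s⁻⁴) · (kg⁻¹·m⁻²·s²·A²) = m⁻²·s²·A⁴.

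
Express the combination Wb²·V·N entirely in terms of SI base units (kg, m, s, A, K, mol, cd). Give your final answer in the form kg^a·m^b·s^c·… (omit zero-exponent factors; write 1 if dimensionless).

kg⁴·m⁷·s⁻⁹·A⁻³

Wb = V·s (flux: a volt is a weber per second),
    = kg·m²·s⁻²·A⁻¹.
So Wb² = kg²·m⁴·s⁻⁴·A⁻².
V = W/A (potential = power per current),
    = kg·m²·s⁻³·A⁻¹.
N = kg·m/s² = kg·m·s⁻² (force = mass × acceleration).
Combining: Wb²·V·N = (kg²·m⁴·s⁻⁴·A⁻²) · (kg·m²·s⁻³·A⁻¹) · (kg·m·s⁻²) = kg⁴·m⁷·s⁻⁹·A⁻³.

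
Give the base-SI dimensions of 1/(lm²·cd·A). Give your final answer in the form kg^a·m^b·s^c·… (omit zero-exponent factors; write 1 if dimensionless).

A⁻¹·cd⁻³

lm = cd·sr = cd (luminous flux; sr is dimensionless).
So lm⁻² = cd⁻².
Combining: lm⁻²·cd⁻¹·A⁻¹ = cd⁻² · cd⁻¹ · A⁻¹ = A⁻¹·cd⁻³.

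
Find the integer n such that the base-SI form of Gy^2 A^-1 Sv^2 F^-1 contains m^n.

Gy = J/kg (absorbed dose = energy per mass),
    = m²·s⁻².
So Gy² = m⁴·s⁻⁴.
Sv = J/kg (equivalent dose = energy per mass),
    = m²·s⁻².
So Sv² = m⁴·s⁻⁴.
F = C/V (capacitance = charge per voltage),
    = A·s/(kg·m²·s⁻³·A⁻¹) (substituting C and V),
    = kg⁻¹·m⁻²·s⁴·A².
So F⁻¹ = kg·m²·s⁻⁴·A⁻².
Combining: Gy²·A⁻¹·Sv²·F⁻¹ = (m⁴·s⁻⁴) · A⁻¹ · (m⁴·s⁻⁴) · (kg·m²·s⁻⁴·A⁻²) = kg·m¹⁰·s⁻¹²·A⁻³.
The exponent of m is 10.

10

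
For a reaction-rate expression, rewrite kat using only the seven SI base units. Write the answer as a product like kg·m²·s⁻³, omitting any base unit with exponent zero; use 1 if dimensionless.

kat = s⁻¹·mol.

s⁻¹·mol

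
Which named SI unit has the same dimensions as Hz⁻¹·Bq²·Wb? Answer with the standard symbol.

V

Hz = 1/s = s⁻¹ (frequency is cycles per second).
So Hz⁻¹ = s.
Bq = 1/s = s⁻¹ (activity is decays per second).
So Bq² = s⁻².
Wb = V·s (flux: a volt is a weber per second),
    = kg·m²·s⁻²·A⁻¹.
Combining: Hz⁻¹·Bq²·Wb = s · s⁻² · (kg·m²·s⁻²·A⁻¹) = kg·m²·s⁻³·A⁻¹.
kg·m²·s⁻³·A⁻¹ is the base-SI form of the volt.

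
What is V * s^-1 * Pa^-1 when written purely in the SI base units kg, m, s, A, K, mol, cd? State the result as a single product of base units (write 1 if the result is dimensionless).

V = kg·m²·s⁻³·A⁻¹.
Pa = kg·m⁻¹·s⁻².
So Pa⁻¹ = kg⁻¹·m·s².
Combining: V·s⁻¹·Pa⁻¹ = (kg·m²·s⁻³·A⁻¹) · s⁻¹ · (kg⁻¹·m·s²) = m³·s⁻²·A⁻¹.

m³·s⁻²·A⁻¹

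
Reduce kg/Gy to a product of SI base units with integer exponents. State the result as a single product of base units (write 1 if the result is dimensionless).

kg·m⁻²·s²

Gy = J/kg (absorbed dose = energy per mass),
    = m²·s⁻².
So Gy⁻¹ = m⁻²·s².
Combining: Gy⁻¹·kg = (m⁻²·s²) · kg = kg·m⁻²·s².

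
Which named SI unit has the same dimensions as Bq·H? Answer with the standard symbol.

Ω

Bq = 1/s = s⁻¹ (activity is decays per second).
H = Wb/A (inductance = flux per current),
    = kg·m²·s⁻²·A⁻².
Combining: Bq·H = s⁻¹ · (kg·m²·s⁻²·A⁻²) = kg·m²·s⁻³·A⁻².
kg·m²·s⁻³·A⁻² is the base-SI form of the ohm.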